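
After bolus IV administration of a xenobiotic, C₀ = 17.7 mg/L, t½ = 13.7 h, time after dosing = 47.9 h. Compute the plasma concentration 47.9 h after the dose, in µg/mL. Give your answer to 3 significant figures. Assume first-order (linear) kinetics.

k = ln2 / t½ = 0.693147 / 13.7 = 0.05059 h⁻¹
C = C₀ · e^(−k·t) = 17.70 × e^(−0.05059 × 47.9)
  = 17.70 × 0.08863 = 1.569 mg/L
(1.569 mg/L = 1.569 µg/mL)

1.57 µg/mL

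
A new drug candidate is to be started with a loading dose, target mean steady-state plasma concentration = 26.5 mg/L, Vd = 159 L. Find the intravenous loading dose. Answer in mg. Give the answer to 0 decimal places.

4214 mg

LD = Css × Vd = 26.5 × 159 = 4214 mg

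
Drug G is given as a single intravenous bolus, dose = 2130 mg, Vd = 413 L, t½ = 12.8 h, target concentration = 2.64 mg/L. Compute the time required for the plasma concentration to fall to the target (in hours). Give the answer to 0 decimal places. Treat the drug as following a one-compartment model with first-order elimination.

C₀ = Dose / Vd = 2130 / 413 = 5.157 mg/L
k = ln2 / t½ = 0.693147 / 12.8 = 0.05415 h⁻¹
t = ln(C₀ / C) / k = ln(5.157 / 2.64) / 0.05415
  = ln(1.953) / 0.05415 = 0.6694 / 0.05415 = 12.36 h

12 h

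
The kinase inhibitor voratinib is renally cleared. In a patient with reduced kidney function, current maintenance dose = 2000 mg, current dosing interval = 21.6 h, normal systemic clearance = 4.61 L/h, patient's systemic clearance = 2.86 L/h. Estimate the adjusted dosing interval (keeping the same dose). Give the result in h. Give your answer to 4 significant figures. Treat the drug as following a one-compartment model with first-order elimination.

To keep the same average steady-state level, dosing rate must scale with clearance.
CL ratio = 2.86 / 4.61 = 0.6204
New interval (same dose) = 21.6 / 0.6204 = 34.82 h

34.82 h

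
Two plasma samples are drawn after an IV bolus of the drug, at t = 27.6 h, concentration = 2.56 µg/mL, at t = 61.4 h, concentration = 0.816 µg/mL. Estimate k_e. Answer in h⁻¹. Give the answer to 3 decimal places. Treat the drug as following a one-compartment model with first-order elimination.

0.034 h⁻¹

k = ln(C₁/C₂) / (t₂ − t₁) = ln(2.56/0.816) / (61.4 − 27.6)
  = 1.143 / 33.80 = 0.03382 h⁻¹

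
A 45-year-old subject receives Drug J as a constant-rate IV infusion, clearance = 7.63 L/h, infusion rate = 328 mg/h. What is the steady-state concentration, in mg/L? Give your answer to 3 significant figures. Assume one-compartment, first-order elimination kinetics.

43.0 mg/L

At steady state Css = R₀ / CL = 328 / 7.630 = 42.99 mg/L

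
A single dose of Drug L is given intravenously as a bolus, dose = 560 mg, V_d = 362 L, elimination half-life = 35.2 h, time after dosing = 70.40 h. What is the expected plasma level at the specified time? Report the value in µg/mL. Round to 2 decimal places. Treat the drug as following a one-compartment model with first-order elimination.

C₀ = Dose / Vd = 560.0 / 362 = 1.547 mg/L
k = ln2 / t½ = 0.693147 / 35.2 = 0.01969 h⁻¹
t / t½ = 70.40 / 35.2 = 2 half-lives
C = C₀ × (1/2)^2 = 1.547 × 0.2500 = 0.3868 mg/L
(0.3868 mg/L = 0.3868 µg/mL)

0.39 µg/mL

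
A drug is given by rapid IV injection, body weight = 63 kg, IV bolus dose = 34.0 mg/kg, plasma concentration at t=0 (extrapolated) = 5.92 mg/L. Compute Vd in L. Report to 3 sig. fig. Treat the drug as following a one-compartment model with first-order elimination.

362 L

Dose = 34.0 × 63 = 2142 mg
Vd = Dose / C₀ = 2142 / 5.92 = 361.8 L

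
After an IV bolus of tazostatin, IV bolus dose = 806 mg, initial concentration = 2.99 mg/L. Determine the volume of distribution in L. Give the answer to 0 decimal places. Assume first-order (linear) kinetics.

Vd = Dose / C₀ = 806.0 / 2.99 = 269.6 L

270 L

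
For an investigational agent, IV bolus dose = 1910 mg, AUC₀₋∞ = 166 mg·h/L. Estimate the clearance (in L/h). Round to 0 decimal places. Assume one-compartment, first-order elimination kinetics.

12 L/h

CL = Dose / AUC = 1910 / 166 = 11.51 L/h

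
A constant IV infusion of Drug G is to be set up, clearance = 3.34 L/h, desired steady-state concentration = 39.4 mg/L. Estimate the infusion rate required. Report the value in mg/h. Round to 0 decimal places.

At steady state, infusion rate R₀ = Css × CL = 39.4 × 3.340 = 131.6 mg/h

132 mg/h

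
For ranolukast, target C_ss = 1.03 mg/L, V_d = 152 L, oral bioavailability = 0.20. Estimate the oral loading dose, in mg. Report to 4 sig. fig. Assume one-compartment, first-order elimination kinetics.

782.8 mg

LD = Css × Vd / F = 1.03 × 152 / 0.20 = 782.8 mg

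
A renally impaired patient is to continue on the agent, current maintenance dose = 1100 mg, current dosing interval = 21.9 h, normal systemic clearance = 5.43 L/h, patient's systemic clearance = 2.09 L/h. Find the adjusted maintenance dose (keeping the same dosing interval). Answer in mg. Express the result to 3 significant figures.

To keep the same average steady-state level, dosing rate must scale with clearance.
CL ratio = 2.09 / 5.43 = 0.3849
New dose (same interval) = 1100 × 0.3849 = 423.4 mg

423 mg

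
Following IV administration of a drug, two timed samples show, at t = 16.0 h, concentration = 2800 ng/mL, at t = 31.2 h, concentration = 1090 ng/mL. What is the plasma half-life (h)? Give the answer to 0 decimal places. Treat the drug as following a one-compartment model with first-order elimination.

11 h

k = ln(C₁/C₂) / (t₂ − t₁) = ln(2800/1090) / (31.2 − 16.0)
  = 0.9434 / 15.20 = 0.06207 h⁻¹
t½ = ln2 / k = 0.693147 / 0.06207 = 11.17 h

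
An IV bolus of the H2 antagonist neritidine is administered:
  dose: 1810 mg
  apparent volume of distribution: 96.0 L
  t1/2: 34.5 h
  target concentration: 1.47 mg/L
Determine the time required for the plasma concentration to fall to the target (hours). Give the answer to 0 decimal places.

C₀ = Dose / Vd = 1810 / 96.0 = 18.85 mg/L
k = ln2 / t½ = 0.693147 / 34.5 = 0.02009 h⁻¹
t = ln(C₀ / C) / k = ln(18.85 / 1.47) / 0.02009
  = ln(12.82) / 0.02009 = 2.551 / 0.02009 = 127.0 h

127 h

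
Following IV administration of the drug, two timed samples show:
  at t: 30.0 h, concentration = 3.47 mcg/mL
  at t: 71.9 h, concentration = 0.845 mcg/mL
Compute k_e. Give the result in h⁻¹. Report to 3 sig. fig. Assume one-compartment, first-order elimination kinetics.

0.0337 h⁻¹

k = ln(C₁/C₂) / (t₂ − t₁) = ln(3.47/0.845) / (71.9 − 30.0)
  = 1.413 / 41.90 = 0.03372 h⁻¹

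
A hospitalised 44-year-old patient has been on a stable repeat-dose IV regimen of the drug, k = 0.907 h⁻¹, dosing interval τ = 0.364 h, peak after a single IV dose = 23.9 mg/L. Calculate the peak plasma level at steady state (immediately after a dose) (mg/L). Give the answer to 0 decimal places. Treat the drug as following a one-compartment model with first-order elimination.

85 mg/L

e^(−kτ) = e^(−0.9070 × 0.364) = 0.7188
Accumulation ratio R = 1 / (1 − e^(−kτ)) = 1 / (1 − 0.7188) = 3.556
Steady-state peak = C₀ × R = 23.9 × 3.556 = 84.99 mg/L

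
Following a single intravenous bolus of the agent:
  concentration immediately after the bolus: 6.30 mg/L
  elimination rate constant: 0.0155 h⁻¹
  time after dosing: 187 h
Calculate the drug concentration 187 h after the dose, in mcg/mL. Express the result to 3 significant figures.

0.347 mcg/mL

C = C₀ · e^(−k·t) = 6.300 × e^(−0.01550 × 187)
  = 6.300 × 0.05511 = 0.3472 mg/L
(0.3472 mg/L = 0.3472 mcg/mL)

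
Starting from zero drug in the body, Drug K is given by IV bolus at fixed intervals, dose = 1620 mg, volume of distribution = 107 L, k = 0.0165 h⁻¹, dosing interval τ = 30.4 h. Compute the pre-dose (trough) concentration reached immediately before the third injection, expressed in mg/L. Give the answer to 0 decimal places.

15 mg/L

C₀ per dose = Dose / Vd = 1620 / 107 = 15.14 mg/L
Fraction remaining after one interval: r = e^(−kτ) = e^(−0.01650 × 30.4) = 0.6056
Before dose 3, 2 doses have been given (aged 1τ, 2τ).
C_trough = C₀ × (r + r²) = 15.14 × (0.6056 + 0.3668) = 14.72 mg/L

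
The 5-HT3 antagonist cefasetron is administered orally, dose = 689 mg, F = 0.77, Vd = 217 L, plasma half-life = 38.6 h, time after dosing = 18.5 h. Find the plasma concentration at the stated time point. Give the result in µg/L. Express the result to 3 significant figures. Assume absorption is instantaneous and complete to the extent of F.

Amount reaching circulation = F × Dose = 0.77 × 689.0 = 530.5 mg
C₀ = F·Dose / Vd = 530.5 / 217 = 2.445 mg/L
k = ln2 / t½ = 0.693147 / 38.6 = 0.01796 h⁻¹
C = C₀ · e^(−k·t) = 2.445 × e^(−0.01796 × 18.5)
  = 2.445 × 0.7173 = 1.754 mg/L
Convert: 1.754 mg/L × 1000 = 1754 µg/L

1750 µg/L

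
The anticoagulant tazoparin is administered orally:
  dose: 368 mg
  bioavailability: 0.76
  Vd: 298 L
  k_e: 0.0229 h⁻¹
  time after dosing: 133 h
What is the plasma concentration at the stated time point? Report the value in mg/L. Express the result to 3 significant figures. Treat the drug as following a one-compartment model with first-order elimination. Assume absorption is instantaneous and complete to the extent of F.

Amount reaching circulation = F × Dose = 0.76 × 368.0 = 279.7 mg
C₀ = F·Dose / Vd = 279.7 / 298 = 0.9386 mg/L
C = C₀ · e^(−k·t) = 0.9386 × e^(−0.02290 × 133)
  = 0.9386 × 0.04756 = 0.04464 mg/L

0.0446 mg/L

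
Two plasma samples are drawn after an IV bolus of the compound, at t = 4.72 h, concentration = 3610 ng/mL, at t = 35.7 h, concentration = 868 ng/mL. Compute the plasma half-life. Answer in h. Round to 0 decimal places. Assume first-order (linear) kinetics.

k = ln(C₁/C₂) / (t₂ − t₁) = ln(3610/868) / (35.7 − 4.72)
  = 1.425 / 30.98 = 0.04600 h⁻¹
t½ = ln2 / k = 0.693147 / 0.04600 = 15.07 h

15 h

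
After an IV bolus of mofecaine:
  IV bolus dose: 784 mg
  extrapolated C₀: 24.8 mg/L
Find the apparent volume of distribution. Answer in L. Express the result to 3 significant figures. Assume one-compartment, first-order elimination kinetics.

Vd = Dose / C₀ = 784.0 / 24.8 = 31.61 L

31.6 L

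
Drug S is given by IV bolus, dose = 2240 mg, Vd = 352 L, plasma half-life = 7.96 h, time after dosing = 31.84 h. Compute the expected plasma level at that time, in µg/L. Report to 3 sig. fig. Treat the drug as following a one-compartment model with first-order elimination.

398 µg/L

C₀ = Dose / Vd = 2240 / 352 = 6.364 mg/L
k = ln2 / t½ = 0.693147 / 7.96 = 0.08708 h⁻¹
t / t½ = 31.84 / 7.96 = 4 half-lives
C = C₀ × (1/2)^4 = 6.364 × 0.06250 = 0.3978 mg/L
Convert: 0.3978 mg/L × 1000 = 397.8 µg/L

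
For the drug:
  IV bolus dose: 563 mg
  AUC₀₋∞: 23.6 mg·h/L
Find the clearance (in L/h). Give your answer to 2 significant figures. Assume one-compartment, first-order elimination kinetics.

24 L/h

CL = Dose / AUC = 563 / 23.6 = 23.86 L/h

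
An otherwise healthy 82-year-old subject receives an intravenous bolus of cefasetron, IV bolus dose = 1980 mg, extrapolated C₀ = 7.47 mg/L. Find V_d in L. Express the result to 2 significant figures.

270 L

Vd = Dose / C₀ = 1980 / 7.47 = 265.1 L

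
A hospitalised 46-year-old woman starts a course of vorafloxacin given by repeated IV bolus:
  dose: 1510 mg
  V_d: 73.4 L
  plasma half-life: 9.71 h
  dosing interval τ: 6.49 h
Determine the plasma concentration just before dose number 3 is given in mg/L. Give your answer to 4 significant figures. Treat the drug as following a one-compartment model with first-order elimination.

21.09 mg/L

C₀ per dose = Dose / Vd = 1510 / 73.4 = 20.57 mg/L
k = ln2 / t½ = 0.693147 / 9.71 = 0.07138 h⁻¹
Fraction remaining after one interval: r = e^(−kτ) = e^(−0.07138 × 6.49) = 0.6292
Before dose 3, 2 doses have been given (aged 1τ, 2τ).
C_trough = C₀ × (r + r²) = 20.57 × (0.6292 + 0.3959) = 21.09 mg/L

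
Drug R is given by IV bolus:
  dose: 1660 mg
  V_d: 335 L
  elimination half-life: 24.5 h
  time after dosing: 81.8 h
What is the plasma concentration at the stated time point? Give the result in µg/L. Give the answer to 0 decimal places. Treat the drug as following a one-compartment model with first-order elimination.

C₀ = Dose / Vd = 1660 / 335 = 4.955 mg/L
k = ln2 / t½ = 0.693147 / 24.5 = 0.02829 h⁻¹
C = C₀ · e^(−k·t) = 4.955 × e^(−0.02829 × 81.8)
  = 4.955 × 0.09885 = 0.4898 mg/L
Convert: 0.4898 mg/L × 1000 = 489.8 µg/L

490 µg/L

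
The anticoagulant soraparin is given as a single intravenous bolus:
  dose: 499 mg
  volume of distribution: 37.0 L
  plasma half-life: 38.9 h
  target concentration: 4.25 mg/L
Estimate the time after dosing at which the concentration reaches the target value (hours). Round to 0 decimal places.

C₀ = Dose / Vd = 499.0 / 37.0 = 13.49 mg/L
k = ln2 / t½ = 0.693147 / 38.9 = 0.01782 h⁻¹
t = ln(C₀ / C) / k = ln(13.49 / 4.25) / 0.01782
  = ln(3.174) / 0.01782 = 1.155 / 0.01782 = 64.81 h

65 h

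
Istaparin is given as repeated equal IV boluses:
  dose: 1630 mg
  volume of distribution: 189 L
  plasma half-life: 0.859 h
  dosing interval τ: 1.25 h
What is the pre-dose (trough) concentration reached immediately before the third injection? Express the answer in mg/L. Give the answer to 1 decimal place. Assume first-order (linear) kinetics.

4.3 mg/L

C₀ per dose = Dose / Vd = 1630 / 189 = 8.624 mg/L
k = ln2 / t½ = 0.693147 / 0.859 = 0.8069 h⁻¹
Fraction remaining after one interval: r = e^(−kτ) = e^(−0.8069 × 1.25) = 0.3647
Before dose 3, 2 doses have been given (aged 1τ, 2τ).
C_trough = C₀ × (r + r²) = 8.624 × (0.3647 + 0.1330) = 4.292 mg/L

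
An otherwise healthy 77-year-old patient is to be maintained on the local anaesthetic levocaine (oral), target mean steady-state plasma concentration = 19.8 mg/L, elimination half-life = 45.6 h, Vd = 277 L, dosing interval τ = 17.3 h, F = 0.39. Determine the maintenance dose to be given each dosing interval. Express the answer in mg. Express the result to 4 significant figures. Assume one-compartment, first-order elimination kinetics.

3698 mg

k = ln2 / t½ = 0.693147 / 45.6 = 0.01520 h⁻¹
CL = k × Vd = 0.01520 × 277 = 4.210 L/h
At steady state, F × (Dose/τ) = Css × CL.
Dose = Css × CL × τ / F = 19.8 × 4.210 × 17.3 / 0.39 = 3698 mg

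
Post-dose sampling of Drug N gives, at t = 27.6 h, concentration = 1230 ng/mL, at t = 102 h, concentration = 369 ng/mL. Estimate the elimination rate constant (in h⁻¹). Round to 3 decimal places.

k = ln(C₁/C₂) / (t₂ − t₁) = ln(1230/369) / (102 − 27.6)
  = 1.204 / 74.40 = 0.01618 h⁻¹

0.016 h⁻¹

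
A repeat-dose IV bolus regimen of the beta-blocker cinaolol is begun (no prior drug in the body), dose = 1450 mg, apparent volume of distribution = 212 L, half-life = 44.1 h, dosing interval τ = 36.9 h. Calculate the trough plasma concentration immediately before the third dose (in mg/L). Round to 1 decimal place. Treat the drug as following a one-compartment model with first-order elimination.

6.0 mg/L

C₀ per dose = Dose / Vd = 1450 / 212 = 6.840 mg/L
k = ln2 / t½ = 0.693147 / 44.1 = 0.01572 h⁻¹
Fraction remaining after one interval: r = e^(−kτ) = e^(−0.01572 × 36.9) = 0.5599
Before dose 3, 2 doses have been given (aged 1τ, 2τ).
C_trough = C₀ × (r + r²) = 6.840 × (0.5599 + 0.3135) = 5.974 mg/L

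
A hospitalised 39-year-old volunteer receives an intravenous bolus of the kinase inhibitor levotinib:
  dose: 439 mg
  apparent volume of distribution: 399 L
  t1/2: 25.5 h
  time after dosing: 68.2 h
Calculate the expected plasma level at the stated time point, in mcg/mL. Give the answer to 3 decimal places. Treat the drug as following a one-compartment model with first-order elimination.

C₀ = Dose / Vd = 439.0 / 399 = 1.100 mg/L
k = ln2 / t½ = 0.693147 / 25.5 = 0.02718 h⁻¹
C = C₀ · e^(−k·t) = 1.100 × e^(−0.02718 × 68.2)
  = 1.100 × 0.1567 = 0.1724 mg/L
(0.1724 mg/L = 0.1724 mcg/mL)

0.172 mcg/mL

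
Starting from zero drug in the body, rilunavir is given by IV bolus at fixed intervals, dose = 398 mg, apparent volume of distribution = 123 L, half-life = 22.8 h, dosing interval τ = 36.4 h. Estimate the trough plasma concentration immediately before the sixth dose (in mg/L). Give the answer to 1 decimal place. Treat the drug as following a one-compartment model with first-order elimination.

C₀ per dose = Dose / Vd = 398 / 123 = 3.236 mg/L
k = ln2 / t½ = 0.693147 / 22.8 = 0.03040 h⁻¹
Fraction remaining after one interval: r = e^(−kτ) = e^(−0.03040 × 36.4) = 0.3307
Before dose 6, 5 doses have been given (aged 1τ, 2τ, 3τ, 4τ, 5τ).
C_trough = C₀ × (r + r² + … + r^5) = C₀ × r(1−r^5)/(1−r)
        = 3.236 × 0.3307 × (1 − 0.003955) / (1 − 0.3307) = 1.593 mg/L

1.6 mg/L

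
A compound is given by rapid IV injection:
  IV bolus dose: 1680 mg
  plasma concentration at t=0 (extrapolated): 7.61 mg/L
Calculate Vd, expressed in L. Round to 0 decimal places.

Vd = Dose / C₀ = 1680 / 7.61 = 220.8 L

221 L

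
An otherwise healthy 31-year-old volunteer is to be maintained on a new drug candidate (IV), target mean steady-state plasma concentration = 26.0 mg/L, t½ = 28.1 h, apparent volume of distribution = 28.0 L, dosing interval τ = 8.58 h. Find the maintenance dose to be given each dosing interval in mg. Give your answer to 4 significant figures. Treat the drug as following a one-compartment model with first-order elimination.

154.1 mg

k = ln2 / t½ = 0.693147 / 28.1 = 0.02467 h⁻¹
CL = k × Vd = 0.02467 × 28.0 = 0.6908 L/h
At steady state, Dose/τ = Css × CL.
Dose = Css × CL × τ = 26.0 × 0.6908 × 8.58 = 154.1 mg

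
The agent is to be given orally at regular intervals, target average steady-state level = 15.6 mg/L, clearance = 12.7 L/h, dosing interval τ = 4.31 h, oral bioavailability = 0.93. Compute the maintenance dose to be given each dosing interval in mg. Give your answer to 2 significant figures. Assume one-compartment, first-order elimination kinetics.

920 mg

At steady state, F × (Dose/τ) = Css × CL.
Dose = Css × CL × τ / F = 15.6 × 12.70 × 4.31 / 0.93 = 918.2 mg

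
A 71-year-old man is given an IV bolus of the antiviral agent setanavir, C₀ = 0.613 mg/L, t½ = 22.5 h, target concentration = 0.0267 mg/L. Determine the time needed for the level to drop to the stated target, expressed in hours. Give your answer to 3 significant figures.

k = ln2 / t½ = 0.693147 / 22.5 = 0.03081 h⁻¹
t = ln(C₀ / C) / k = ln(0.6130 / 0.0267) / 0.03081
  = ln(22.96) / 0.03081 = 3.134 / 0.03081 = 101.7 h

102 h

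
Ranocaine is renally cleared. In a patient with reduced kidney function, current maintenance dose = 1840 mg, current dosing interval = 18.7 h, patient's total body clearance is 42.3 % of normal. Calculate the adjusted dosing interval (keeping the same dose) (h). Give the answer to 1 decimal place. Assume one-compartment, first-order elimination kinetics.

44.2 h

To keep the same average steady-state level, dosing rate must scale with clearance.
CL ratio = 42.3 / 100 = 0.4230
New interval (same dose) = 18.7 / 0.4230 = 44.21 h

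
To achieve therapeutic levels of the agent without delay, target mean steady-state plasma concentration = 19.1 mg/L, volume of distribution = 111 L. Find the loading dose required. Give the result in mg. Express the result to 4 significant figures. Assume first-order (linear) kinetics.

LD = Css × Vd = 19.1 × 111 = 2120 mg

2120 mg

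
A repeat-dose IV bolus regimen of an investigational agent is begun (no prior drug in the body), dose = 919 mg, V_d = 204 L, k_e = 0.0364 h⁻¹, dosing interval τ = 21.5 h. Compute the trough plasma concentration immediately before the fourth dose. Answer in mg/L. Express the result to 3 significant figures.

3.43 mg/L

C₀ per dose = Dose / Vd = 919 / 204 = 4.505 mg/L
Fraction remaining after one interval: r = e^(−kτ) = e^(−0.03640 × 21.5) = 0.4572
Before dose 4, 3 doses have been given (aged 1τ, 2τ, 3τ).
C_trough = C₀ × (r + r² + … + r^3) = C₀ × r(1−r^3)/(1−r)
        = 4.505 × 0.4572 × (1 − 0.09557) / (1 − 0.4572) = 3.432 mg/L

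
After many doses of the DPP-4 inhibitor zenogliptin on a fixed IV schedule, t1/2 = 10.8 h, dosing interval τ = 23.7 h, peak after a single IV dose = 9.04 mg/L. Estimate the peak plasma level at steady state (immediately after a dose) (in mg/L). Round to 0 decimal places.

12 mg/L

k = ln2 / t½ = 0.693147 / 10.8 = 0.06418 h⁻¹
e^(−kτ) = e^(−0.06418 × 23.7) = 0.2185
Accumulation ratio R = 1 / (1 − e^(−kτ)) = 1 / (1 − 0.2185) = 1.280
Steady-state peak = C₀ × R = 9.04 × 1.280 = 11.57 mg/L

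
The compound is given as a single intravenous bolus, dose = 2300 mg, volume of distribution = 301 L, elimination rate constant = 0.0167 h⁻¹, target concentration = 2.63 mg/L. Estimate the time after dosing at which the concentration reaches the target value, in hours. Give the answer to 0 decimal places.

C₀ = Dose / Vd = 2300 / 301 = 7.641 mg/L
t = ln(C₀ / C) / k = ln(7.641 / 2.63) / 0.01670
  = ln(2.905) / 0.01670 = 1.066 / 0.01670 = 63.83 h

64 h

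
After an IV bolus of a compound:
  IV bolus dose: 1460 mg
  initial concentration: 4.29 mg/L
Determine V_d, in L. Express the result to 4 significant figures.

Vd = Dose / C₀ = 1460 / 4.29 = 340.3 L

340.3 L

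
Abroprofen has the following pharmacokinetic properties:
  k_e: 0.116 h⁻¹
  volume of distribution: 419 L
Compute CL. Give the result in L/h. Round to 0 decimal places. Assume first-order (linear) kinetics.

49 L/h

CL = k × Vd = 0.116 × 419 = 48.60 L/h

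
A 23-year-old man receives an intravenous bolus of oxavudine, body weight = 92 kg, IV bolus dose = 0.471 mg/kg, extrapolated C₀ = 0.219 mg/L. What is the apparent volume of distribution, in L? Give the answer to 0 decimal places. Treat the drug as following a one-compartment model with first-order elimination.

Dose = 0.471 × 92 = 43.33 mg
Vd = Dose / C₀ = 43.33 / 0.219 = 197.9 L

198 L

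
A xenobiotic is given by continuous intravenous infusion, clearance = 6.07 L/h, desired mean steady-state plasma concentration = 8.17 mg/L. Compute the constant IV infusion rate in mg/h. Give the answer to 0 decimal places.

At steady state, infusion rate R₀ = Css × CL = 8.17 × 6.070 = 49.59 mg/h

50 mg/h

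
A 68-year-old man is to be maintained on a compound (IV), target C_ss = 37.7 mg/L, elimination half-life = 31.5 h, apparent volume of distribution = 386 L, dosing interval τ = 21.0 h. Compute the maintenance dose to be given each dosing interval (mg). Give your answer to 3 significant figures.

k = ln2 / t½ = 0.693147 / 31.5 = 0.02200 h⁻¹
CL = k × Vd = 0.02200 × 386 = 8.492 L/h
At steady state, Dose/τ = Css × CL.
Dose = Css × CL × τ = 37.7 × 8.492 × 21.0 = 6723 mg

6720 mg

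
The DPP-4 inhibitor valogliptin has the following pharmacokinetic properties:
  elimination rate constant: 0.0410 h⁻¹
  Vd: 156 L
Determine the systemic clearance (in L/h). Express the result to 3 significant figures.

6.40 L/h

CL = k × Vd = 0.0410 × 156 = 6.396 L/h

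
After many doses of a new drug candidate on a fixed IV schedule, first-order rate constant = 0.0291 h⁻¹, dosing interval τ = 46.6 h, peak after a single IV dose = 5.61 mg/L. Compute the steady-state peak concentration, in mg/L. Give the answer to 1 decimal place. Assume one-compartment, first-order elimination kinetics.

e^(−kτ) = e^(−0.02910 × 46.6) = 0.2577
Accumulation ratio R = 1 / (1 − e^(−kτ)) = 1 / (1 − 0.2577) = 1.347
Steady-state peak = C₀ × R = 5.61 × 1.347 = 7.557 mg/L

7.6 mg/L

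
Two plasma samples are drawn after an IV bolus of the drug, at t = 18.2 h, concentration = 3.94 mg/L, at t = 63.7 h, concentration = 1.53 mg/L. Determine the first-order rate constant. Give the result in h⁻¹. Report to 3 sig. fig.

k = ln(C₁/C₂) / (t₂ − t₁) = ln(3.94/1.53) / (63.7 − 18.2)
  = 0.9459 / 45.50 = 0.02079 h⁻¹

0.0208 h⁻¹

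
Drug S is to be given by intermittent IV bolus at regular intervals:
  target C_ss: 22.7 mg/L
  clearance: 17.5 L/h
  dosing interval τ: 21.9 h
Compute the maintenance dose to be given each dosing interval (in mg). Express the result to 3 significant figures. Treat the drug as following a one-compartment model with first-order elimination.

8700 mg

At steady state, Dose/τ = Css × CL.
Dose = Css × CL × τ = 22.7 × 17.50 × 21.9 = 8700 mg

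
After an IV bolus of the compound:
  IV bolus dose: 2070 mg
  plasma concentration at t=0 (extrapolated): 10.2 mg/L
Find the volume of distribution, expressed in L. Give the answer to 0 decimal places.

Vd = Dose / C₀ = 2070 / 10.2 = 202.9 L

203 L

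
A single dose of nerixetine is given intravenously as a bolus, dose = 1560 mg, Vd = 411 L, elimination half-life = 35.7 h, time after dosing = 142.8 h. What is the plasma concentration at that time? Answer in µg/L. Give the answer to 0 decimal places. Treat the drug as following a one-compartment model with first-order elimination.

237 µg/L

C₀ = Dose / Vd = 1560 / 411 = 3.796 mg/L
k = ln2 / t½ = 0.693147 / 35.7 = 0.01942 h⁻¹
t / t½ = 142.8 / 35.7 = 4 half-lives
C = C₀ × (1/2)^4 = 3.796 × 0.06250 = 0.2373 mg/L
Convert: 0.2373 mg/L × 1000 = 237.3 µg/L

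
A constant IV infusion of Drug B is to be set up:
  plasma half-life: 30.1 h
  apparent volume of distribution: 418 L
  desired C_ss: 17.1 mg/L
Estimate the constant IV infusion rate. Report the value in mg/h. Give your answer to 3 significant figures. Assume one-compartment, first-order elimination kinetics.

165 mg/h

k = ln2 / t½ = 0.693147 / 30.1 = 0.02303 h⁻¹
CL = k × Vd = 0.02303 × 418 = 9.627 L/h
At steady state, infusion rate R₀ = Css × CL = 17.1 × 9.627 = 164.6 mg/h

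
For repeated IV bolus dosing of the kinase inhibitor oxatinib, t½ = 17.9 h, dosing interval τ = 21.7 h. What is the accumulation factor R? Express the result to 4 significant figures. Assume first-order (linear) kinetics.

1.759

k = ln2 / t½ = 0.693147 / 17.9 = 0.03872 h⁻¹
e^(−kτ) = e^(−0.03872 × 21.7) = 0.4316
Accumulation ratio R = 1 / (1 − e^(−kτ)) = 1 / (1 − 0.4316) = 1.759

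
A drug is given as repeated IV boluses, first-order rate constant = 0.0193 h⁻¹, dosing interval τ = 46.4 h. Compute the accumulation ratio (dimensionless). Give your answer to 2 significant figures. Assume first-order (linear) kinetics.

e^(−kτ) = e^(−0.01930 × 46.4) = 0.4084
Accumulation ratio R = 1 / (1 − e^(−kτ)) = 1 / (1 − 0.4084) = 1.690

1.7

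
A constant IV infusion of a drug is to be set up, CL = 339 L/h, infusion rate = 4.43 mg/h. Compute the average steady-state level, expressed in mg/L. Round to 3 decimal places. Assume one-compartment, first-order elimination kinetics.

At steady state Css = R₀ / CL = 4.43 / 339.0 = 0.01307 mg/L

0.013 mg/L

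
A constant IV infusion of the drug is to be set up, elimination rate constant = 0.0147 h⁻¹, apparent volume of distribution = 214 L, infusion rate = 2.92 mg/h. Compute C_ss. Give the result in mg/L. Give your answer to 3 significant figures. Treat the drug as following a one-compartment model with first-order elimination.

0.928 mg/L

CL = k × Vd = 0.01470 × 214 = 3.146 L/h
At steady state Css = R₀ / CL = 2.92 / 3.146 = 0.9282 mg/L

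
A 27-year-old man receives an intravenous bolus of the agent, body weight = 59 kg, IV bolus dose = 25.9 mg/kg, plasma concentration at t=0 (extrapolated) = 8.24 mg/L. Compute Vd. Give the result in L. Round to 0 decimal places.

185 L

Dose = 25.9 × 59 = 1528 mg
Vd = Dose / C₀ = 1528 / 8.24 = 185.4 L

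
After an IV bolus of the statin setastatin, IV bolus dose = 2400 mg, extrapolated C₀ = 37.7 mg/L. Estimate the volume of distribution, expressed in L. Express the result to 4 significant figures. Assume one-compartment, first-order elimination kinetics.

63.66 L

Vd = Dose / C₀ = 2400 / 37.7 = 63.66 L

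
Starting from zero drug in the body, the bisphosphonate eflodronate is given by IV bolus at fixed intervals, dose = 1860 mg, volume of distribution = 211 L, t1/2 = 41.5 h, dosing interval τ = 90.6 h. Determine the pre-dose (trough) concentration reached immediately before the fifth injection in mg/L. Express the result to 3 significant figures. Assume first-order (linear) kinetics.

2.48 mg/L

C₀ per dose = Dose / Vd = 1860 / 211 = 8.815 mg/L
k = ln2 / t½ = 0.693147 / 41.5 = 0.01670 h⁻¹
Fraction remaining after one interval: r = e^(−kτ) = e^(−0.01670 × 90.6) = 0.2202
Before dose 5, 4 doses have been given (aged 1τ, 2τ, 3τ, 4τ).
C_trough = C₀ × (r + r² + … + r^4) = C₀ × r(1−r^4)/(1−r)
        = 8.815 × 0.2202 × (1 − 0.002351) / (1 − 0.2202) = 2.483 mg/L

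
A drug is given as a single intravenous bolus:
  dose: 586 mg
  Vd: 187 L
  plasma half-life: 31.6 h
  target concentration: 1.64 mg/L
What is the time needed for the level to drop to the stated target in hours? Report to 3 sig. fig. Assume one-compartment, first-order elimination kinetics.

29.5 h

C₀ = Dose / Vd = 586.0 / 187 = 3.134 mg/L
k = ln2 / t½ = 0.693147 / 31.6 = 0.02194 h⁻¹
t = ln(C₀ / C) / k = ln(3.134 / 1.64) / 0.02194
  = ln(1.911) / 0.02194 = 0.6476 / 0.02194 = 29.52 h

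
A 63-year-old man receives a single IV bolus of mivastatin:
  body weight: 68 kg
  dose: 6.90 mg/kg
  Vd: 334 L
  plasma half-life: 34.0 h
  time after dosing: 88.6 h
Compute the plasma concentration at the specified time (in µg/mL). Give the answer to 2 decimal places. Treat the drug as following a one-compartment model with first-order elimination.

Total dose = 6.90 × 68 = 469.2 mg
C₀ = Dose / Vd = 469.2 / 334 = 1.405 mg/L
k = ln2 / t½ = 0.693147 / 34.0 = 0.02039 h⁻¹
C = C₀ · e^(−k·t) = 1.405 × e^(−0.02039 × 88.6)
  = 1.405 × 0.1642 = 0.2307 mg/L
(0.2307 mg/L = 0.2307 µg/mL)

0.23 µg/mL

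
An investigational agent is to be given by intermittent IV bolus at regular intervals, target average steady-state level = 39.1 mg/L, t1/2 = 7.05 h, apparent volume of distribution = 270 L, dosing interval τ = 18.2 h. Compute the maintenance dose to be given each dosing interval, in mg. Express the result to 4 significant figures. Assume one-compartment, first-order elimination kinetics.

k = ln2 / t½ = 0.693147 / 7.05 = 0.09832 h⁻¹
CL = k × Vd = 0.09832 × 270 = 26.55 L/h
At steady state, Dose/τ = Css × CL.
Dose = Css × CL × τ = 39.1 × 26.55 × 18.2 = 18890 mg

18890 mg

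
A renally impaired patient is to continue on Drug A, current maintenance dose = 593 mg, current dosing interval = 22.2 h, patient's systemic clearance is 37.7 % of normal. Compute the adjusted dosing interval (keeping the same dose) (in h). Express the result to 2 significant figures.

To keep the same average steady-state level, dosing rate must scale with clearance.
CL ratio = 37.7 / 100 = 0.3770
New interval (same dose) = 22.2 / 0.3770 = 58.89 h

59 h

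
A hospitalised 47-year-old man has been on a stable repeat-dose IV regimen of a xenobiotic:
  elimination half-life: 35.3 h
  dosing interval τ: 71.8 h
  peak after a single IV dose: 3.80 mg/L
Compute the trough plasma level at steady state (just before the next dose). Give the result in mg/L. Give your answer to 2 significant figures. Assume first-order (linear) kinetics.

k = ln2 / t½ = 0.693147 / 35.3 = 0.01964 h⁻¹
e^(−kτ) = e^(−0.01964 × 71.8) = 0.2441
Accumulation ratio R = 1 / (1 − e^(−kτ)) = 1 / (1 − 0.2441) = 1.323
Steady-state trough = C₀ × R × e^(−kτ) = 3.80 × 1.323 × 0.2441 = 1.227 mg/L

1.2 mg/L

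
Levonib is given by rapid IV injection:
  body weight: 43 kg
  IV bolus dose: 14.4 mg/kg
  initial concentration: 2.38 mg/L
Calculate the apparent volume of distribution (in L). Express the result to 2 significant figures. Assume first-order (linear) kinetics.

260 L

Dose = 14.4 × 43 = 619.2 mg
Vd = Dose / C₀ = 619.2 / 2.38 = 260.2 L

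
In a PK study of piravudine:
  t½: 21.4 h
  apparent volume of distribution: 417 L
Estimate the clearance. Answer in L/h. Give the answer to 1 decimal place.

13.5 L/h

k = ln2 / t½ = 0.693147 / 21.4 = 0.03239 h⁻¹
CL = k × Vd = 0.03239 × 417 = 13.51 L/h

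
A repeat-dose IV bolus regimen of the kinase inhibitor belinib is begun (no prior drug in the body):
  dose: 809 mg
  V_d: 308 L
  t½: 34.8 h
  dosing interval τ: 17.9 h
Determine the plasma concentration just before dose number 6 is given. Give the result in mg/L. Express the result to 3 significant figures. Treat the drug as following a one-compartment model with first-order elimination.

5.10 mg/L

C₀ per dose = Dose / Vd = 809 / 308 = 2.627 mg/L
k = ln2 / t½ = 0.693147 / 34.8 = 0.01992 h⁻¹
Fraction remaining after one interval: r = e^(−kτ) = e^(−0.01992 × 17.9) = 0.7001
Before dose 6, 5 doses have been given (aged 1τ, 2τ, 3τ, 4τ, 5τ).
C_trough = C₀ × (r + r² + … + r^5) = C₀ × r(1−r^5)/(1−r)
        = 2.627 × 0.7001 × (1 − 0.1682) / (1 − 0.7001) = 5.101 mg/L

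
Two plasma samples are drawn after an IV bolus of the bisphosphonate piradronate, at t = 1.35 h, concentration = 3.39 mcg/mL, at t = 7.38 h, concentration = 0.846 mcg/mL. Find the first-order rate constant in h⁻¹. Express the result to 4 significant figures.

k = ln(C₁/C₂) / (t₂ − t₁) = ln(3.39/0.846) / (7.38 − 1.35)
  = 1.388 / 6.030 = 0.2302 h⁻¹

0.2302 h⁻¹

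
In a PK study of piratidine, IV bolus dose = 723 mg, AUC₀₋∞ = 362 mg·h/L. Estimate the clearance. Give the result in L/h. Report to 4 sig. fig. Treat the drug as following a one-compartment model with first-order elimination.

CL = Dose / AUC = 723 / 362 = 1.997 L/h

1.997 L/h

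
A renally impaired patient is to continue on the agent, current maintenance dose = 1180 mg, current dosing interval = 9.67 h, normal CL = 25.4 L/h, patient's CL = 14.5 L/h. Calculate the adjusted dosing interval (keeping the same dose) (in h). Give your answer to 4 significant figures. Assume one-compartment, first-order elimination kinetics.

16.94 h

To keep the same average steady-state level, dosing rate must scale with clearance.
CL ratio = 14.5 / 25.4 = 0.5709
New interval (same dose) = 9.67 / 0.5709 = 16.94 h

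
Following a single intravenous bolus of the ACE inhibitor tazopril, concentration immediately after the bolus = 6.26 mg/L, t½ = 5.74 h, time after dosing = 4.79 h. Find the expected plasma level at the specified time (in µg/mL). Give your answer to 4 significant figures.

3.510 µg/mL

k = ln2 / t½ = 0.693147 / 5.74 = 0.1208 h⁻¹
C = C₀ · e^(−k·t) = 6.260 × e^(−0.1208 × 4.79)
  = 6.260 × 0.5607 = 3.510 mg/L
(3.510 mg/L = 3.510 µg/mL)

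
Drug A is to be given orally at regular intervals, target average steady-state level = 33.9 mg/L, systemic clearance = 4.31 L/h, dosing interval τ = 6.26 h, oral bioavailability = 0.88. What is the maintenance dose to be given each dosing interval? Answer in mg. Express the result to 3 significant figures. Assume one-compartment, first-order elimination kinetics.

At steady state, F × (Dose/τ) = Css × CL.
Dose = Css × CL × τ / F = 33.9 × 4.310 × 6.26 / 0.88 = 1039 mg

1040 mg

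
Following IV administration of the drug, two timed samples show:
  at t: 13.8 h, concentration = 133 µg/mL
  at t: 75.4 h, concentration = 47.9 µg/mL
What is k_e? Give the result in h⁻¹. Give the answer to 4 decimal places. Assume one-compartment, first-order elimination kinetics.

k = ln(C₁/C₂) / (t₂ − t₁) = ln(133/47.9) / (75.4 − 13.8)
  = 1.021 / 61.60 = 0.01657 h⁻¹

0.0166 h⁻¹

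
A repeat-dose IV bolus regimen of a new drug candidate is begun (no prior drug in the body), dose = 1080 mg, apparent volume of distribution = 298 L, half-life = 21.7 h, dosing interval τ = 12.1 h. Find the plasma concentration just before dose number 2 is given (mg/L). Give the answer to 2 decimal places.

C₀ per dose = Dose / Vd = 1080 / 298 = 3.624 mg/L
k = ln2 / t½ = 0.693147 / 21.7 = 0.03194 h⁻¹
Fraction remaining after one interval: r = e^(−kτ) = e^(−0.03194 × 12.1) = 0.6794
Before dose 2, 1 dose has been given (aged 1τ).
C_trough = C₀ × r = 3.624 × 0.6794 = 2.462 mg/L

2.46 mg/L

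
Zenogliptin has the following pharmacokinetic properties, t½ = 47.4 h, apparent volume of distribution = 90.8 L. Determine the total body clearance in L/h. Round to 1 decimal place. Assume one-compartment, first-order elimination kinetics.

1.3 L/h

k = ln2 / t½ = 0.693147 / 47.4 = 0.01462 h⁻¹
CL = k × Vd = 0.01462 × 90.8 = 1.327 L/h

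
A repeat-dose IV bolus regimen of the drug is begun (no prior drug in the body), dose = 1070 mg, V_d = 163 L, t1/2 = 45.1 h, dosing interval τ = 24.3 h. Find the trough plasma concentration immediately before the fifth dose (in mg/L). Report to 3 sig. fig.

11.2 mg/L

C₀ per dose = Dose / Vd = 1070 / 163 = 6.564 mg/L
k = ln2 / t½ = 0.693147 / 45.1 = 0.01537 h⁻¹
Fraction remaining after one interval: r = e^(−kτ) = e^(−0.01537 × 24.3) = 0.6883
Before dose 5, 4 doses have been given (aged 1τ, 2τ, 3τ, 4τ).
C_trough = C₀ × (r + r² + … + r^4) = C₀ × r(1−r^4)/(1−r)
        = 6.564 × 0.6883 × (1 − 0.2244) / (1 − 0.6883) = 11.24 mg/L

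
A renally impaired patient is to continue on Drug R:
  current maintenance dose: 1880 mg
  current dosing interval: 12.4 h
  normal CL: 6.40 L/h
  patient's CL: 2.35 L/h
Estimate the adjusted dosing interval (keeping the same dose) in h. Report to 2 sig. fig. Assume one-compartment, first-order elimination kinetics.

34 h

To keep the same average steady-state level, dosing rate must scale with clearance.
CL ratio = 2.35 / 6.40 = 0.3672
New interval (same dose) = 12.4 / 0.3672 = 33.77 h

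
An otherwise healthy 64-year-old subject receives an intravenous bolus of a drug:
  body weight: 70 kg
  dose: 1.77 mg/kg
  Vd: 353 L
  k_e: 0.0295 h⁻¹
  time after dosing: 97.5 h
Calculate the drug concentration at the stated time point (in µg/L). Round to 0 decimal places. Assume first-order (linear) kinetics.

Total dose = 1.77 × 70 = 123.9 mg
C₀ = Dose / Vd = 123.9 / 353 = 0.3510 mg/L
C = C₀ · e^(−k·t) = 0.3510 × e^(−0.02950 × 97.5)
  = 0.3510 × 0.05635 = 0.01978 mg/L
Convert: 0.01978 mg/L × 1000 = 19.78 µg/L

20 µg/L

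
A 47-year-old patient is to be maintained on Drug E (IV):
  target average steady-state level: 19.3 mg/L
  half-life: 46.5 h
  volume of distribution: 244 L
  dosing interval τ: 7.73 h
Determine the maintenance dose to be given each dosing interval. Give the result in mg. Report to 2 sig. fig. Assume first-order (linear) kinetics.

k = ln2 / t½ = 0.693147 / 46.5 = 0.01491 h⁻¹
CL = k × Vd = 0.01491 × 244 = 3.638 L/h
At steady state, Dose/τ = Css × CL.
Dose = Css × CL × τ = 19.3 × 3.638 × 7.73 = 542.7 mg

540 mg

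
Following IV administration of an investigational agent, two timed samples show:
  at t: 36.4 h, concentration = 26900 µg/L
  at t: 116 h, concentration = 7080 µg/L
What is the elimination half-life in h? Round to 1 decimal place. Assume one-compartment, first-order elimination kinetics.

k = ln(C₁/C₂) / (t₂ − t₁) = ln(26900/7080) / (116 − 36.4)
  = 1.335 / 79.60 = 0.01677 h⁻¹
t½ = ln2 / k = 0.693147 / 0.01677 = 41.33 h

41.3 h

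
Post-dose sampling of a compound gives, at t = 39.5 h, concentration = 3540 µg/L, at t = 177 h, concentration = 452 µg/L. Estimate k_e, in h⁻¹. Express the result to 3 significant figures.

k = ln(C₁/C₂) / (t₂ − t₁) = ln(3540/452) / (177 − 39.5)
  = 2.058 / 137.5 = 0.01497 h⁻¹

0.0150 h⁻¹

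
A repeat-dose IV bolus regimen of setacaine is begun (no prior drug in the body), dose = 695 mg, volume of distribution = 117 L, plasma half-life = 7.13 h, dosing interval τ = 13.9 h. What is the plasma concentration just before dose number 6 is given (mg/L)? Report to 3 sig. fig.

2.07 mg/L

C₀ per dose = Dose / Vd = 695 / 117 = 5.940 mg/L
k = ln2 / t½ = 0.693147 / 7.13 = 0.09722 h⁻¹
Fraction remaining after one interval: r = e^(−kτ) = e^(−0.09722 × 13.9) = 0.2589
Before dose 6, 5 doses have been given (aged 1τ, 2τ, 3τ, 4τ, 5τ).
C_trough = C₀ × (r + r² + … + r^5) = C₀ × r(1−r^5)/(1−r)
        = 5.940 × 0.2589 × (1 − 0.001163) / (1 − 0.2589) = 2.073 mg/L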